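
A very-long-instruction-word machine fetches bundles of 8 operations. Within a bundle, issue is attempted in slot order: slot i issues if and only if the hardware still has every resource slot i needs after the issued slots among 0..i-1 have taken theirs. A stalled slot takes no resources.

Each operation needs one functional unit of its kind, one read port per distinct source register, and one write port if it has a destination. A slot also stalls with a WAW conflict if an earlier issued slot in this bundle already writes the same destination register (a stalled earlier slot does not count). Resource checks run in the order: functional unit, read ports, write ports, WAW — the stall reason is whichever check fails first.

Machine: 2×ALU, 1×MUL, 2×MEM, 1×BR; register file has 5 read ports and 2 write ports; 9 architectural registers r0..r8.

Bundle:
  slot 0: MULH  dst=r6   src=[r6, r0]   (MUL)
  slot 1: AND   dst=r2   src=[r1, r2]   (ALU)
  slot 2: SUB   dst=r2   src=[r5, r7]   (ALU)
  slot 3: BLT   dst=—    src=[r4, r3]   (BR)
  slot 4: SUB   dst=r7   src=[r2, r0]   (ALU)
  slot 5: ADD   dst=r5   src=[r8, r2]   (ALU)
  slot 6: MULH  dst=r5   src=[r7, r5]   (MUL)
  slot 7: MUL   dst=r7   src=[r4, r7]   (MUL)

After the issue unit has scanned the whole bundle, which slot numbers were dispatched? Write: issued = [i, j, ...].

(0) want 1×MUL +2rd +1wr — yes → AL2|MU0|ME2|BR1|rd3|wr1
(1) want 1×ALU +2rd +1wr — yes → AL1|MU0|ME2|BR1|rd1|wr0
(2) want 1×ALU +2rd +1wr — RD_PORT → AL1|MU0|ME2|BR1|rd1|wr0
(3) want 1×BR +2rd +0wr — RD_PORT → AL1|MU0|ME2|BR1|rd1|wr0
(4) want 1×ALU +2rd +1wr — RD_PORT → AL1|MU0|ME2|BR1|rd1|wr0
(5) want 1×ALU +2rd +1wr — RD_PORT → AL1|MU0|ME2|BR1|rd1|wr0
(6) want 1×MUL +2rd +1wr — FU → AL1|MU0|ME2|BR1|rd1|wr0
(7) want 1×MUL +2rd +1wr — FU → AL1|MU0|ME2|BR1|rd1|wr0

issued = [0, 1]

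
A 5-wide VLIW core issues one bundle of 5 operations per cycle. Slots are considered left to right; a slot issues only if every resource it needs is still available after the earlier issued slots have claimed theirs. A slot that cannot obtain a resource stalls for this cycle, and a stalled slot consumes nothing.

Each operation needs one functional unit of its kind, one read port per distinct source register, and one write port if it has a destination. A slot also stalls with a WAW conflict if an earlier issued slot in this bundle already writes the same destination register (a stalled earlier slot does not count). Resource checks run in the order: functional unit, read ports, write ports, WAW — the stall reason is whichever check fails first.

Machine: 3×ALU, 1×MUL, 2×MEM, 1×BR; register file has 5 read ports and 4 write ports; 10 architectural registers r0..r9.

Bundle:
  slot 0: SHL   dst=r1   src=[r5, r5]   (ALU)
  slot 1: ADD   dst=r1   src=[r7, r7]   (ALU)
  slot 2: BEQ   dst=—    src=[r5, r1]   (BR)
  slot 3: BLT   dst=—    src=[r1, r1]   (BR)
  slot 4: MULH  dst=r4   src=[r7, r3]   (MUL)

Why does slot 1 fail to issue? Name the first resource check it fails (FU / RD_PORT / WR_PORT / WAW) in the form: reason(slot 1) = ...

  0. ALU→r1 ⇒ go  {2A/1Mu/2Ld/1B | 4r 3w}
  1. ALU→r1 ⇒ no(WAW)  {2A/1Mu/2Ld/1B | 4r 3w}
  2. BR ⇒ go  {2A/1Mu/2Ld/0B | 2r 3w}
  3. BR ⇒ no(FU)  {2A/1Mu/2Ld/0B | 2r 3w}
  4. MUL→r4 ⇒ go  {2A/0Mu/2Ld/0B | 0r 2w}

reason(slot 1) = WAW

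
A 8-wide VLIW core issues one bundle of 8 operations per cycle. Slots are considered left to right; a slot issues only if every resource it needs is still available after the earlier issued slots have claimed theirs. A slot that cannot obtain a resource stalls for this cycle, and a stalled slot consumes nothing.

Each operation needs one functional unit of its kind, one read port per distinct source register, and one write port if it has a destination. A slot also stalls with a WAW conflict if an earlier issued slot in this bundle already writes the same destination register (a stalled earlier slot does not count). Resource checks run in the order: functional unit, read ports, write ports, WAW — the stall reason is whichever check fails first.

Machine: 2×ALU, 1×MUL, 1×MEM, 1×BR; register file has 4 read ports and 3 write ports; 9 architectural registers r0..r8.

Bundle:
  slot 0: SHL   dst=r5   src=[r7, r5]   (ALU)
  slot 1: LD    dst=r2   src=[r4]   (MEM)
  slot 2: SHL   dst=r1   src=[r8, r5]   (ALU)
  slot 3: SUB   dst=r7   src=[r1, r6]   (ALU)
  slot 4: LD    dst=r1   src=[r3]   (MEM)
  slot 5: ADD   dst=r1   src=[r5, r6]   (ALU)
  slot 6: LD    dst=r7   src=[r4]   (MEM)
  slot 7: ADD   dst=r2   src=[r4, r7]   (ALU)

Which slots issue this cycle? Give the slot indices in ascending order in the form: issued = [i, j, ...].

[0] ALU needs rd=2 wr=1: ok; after: ALU=1 MUL=1 MEM=1 BR=1, R=2, W=2
[1] MEM needs rd=1 wr=1: ok; after: ALU=1 MUL=1 MEM=0 BR=1, R=1, W=1
[2] ALU needs rd=2 wr=1: RD_PORT; after: ALU=1 MUL=1 MEM=0 BR=1, R=1, W=1
[3] ALU needs rd=2 wr=1: RD_PORT; after: ALU=1 MUL=1 MEM=0 BR=1, R=1, W=1
[4] MEM needs rd=1 wr=1: FU; after: ALU=1 MUL=1 MEM=0 BR=1, R=1, W=1
[5] ALU needs rd=2 wr=1: RD_PORT; after: ALU=1 MUL=1 MEM=0 BR=1, R=1, W=1
[6] MEM needs rd=1 wr=1: FU; after: ALU=1 MUL=1 MEM=0 BR=1, R=1, W=1
[7] ALU needs rd=2 wr=1: RD_PORT; after: ALU=1 MUL=1 MEM=0 BR=1, R=1, W=1

issued = [0, 1]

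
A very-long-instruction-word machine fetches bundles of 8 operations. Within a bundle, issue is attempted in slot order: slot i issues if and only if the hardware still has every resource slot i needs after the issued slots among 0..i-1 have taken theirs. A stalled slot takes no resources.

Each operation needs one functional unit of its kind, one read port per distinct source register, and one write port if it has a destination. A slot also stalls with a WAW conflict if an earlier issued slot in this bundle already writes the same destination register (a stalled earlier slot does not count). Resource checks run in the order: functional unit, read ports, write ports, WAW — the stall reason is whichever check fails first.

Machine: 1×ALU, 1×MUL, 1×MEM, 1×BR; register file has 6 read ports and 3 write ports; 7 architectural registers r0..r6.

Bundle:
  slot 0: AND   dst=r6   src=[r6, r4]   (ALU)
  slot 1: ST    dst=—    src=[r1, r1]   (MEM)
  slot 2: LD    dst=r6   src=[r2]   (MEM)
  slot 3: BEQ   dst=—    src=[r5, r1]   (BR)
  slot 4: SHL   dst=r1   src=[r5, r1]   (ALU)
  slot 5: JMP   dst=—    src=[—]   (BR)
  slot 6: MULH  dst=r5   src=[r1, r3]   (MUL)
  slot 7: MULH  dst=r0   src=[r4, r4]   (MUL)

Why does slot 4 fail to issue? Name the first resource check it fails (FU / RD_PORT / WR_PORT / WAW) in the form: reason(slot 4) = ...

reason(slot 4) = FU

  0. ALU→r6 ⇒ go  {0A/1Mu/1Ld/1B | 4r 2w}
  1. MEM ⇒ go  {0A/1Mu/0Ld/1B | 3r 2w}
  2. MEM→r6 ⇒ no(FU)  {0A/1Mu/0Ld/1B | 3r 2w}
  3. BR ⇒ go  {0A/1Mu/0Ld/0B | 1r 2w}
  4. ALU→r1 ⇒ no(FU)  {0A/1Mu/0Ld/0B | 1r 2w}
  5. BR ⇒ no(FU)  {0A/1Mu/0Ld/0B | 1r 2w}
  6. MUL→r5 ⇒ no(RD_PORT)  {0A/1Mu/0Ld/0B | 1r 2w}
  7. MUL→r0 ⇒ go  {0A/0Mu/0Ld/0B | 0r 1w}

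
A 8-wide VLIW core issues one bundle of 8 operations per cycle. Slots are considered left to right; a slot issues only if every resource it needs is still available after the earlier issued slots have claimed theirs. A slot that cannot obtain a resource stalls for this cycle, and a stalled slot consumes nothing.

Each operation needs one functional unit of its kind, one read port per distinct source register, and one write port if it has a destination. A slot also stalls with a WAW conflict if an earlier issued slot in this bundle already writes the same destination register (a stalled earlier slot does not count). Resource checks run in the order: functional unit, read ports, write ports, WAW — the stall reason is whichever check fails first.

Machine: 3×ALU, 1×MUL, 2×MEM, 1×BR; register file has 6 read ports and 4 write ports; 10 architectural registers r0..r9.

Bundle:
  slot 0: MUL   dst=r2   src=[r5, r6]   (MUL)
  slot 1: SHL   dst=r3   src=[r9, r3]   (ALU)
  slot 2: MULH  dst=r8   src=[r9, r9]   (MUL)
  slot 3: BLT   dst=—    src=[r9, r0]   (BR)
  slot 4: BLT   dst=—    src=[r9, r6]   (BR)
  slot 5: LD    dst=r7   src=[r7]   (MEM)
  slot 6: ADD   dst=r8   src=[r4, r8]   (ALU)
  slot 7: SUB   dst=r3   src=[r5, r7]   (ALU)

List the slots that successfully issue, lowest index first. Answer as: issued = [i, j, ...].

#0 MUL src=r5,r6 dispatched  <A:3 Mu:0 Ld:2 B:1 rd:4 wr:3>
#1 ALU src=r9,r3 dispatched  <A:2 Mu:0 Ld:2 B:1 rd:2 wr:2>
#2 MUL src=r9,r9 held:FU  <A:2 Mu:0 Ld:2 B:1 rd:2 wr:2>
#3 BR src=r9,r0 dispatched  <A:2 Mu:0 Ld:2 B:0 rd:0 wr:2>
#4 BR src=r9,r6 held:FU  <A:2 Mu:0 Ld:2 B:0 rd:0 wr:2>
#5 MEM src=r7 held:RD_PORT  <A:2 Mu:0 Ld:2 B:0 rd:0 wr:2>
#6 ALU src=r4,r8 held:RD_PORT  <A:2 Mu:0 Ld:2 B:0 rd:0 wr:2>
#7 ALU src=r5,r7 held:RD_PORT  <A:2 Mu:0 Ld:2 B:0 rd:0 wr:2>

issued = [0, 1, 3]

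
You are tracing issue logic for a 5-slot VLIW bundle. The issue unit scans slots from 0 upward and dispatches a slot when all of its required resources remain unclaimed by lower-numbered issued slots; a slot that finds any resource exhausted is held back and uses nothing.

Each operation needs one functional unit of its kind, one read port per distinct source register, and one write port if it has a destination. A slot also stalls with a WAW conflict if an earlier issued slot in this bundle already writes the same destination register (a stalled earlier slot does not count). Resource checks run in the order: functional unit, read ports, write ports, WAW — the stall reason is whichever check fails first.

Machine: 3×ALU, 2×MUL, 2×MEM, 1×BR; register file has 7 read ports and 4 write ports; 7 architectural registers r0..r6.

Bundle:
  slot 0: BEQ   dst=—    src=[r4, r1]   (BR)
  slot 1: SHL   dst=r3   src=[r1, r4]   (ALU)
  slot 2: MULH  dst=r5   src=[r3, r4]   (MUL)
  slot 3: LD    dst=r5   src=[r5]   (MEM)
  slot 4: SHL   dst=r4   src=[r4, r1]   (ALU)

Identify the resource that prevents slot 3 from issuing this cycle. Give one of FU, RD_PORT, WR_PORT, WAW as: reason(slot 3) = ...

reason(slot 3) = WAW

#0 BR src=r4,r1 dispatched  <A:3 Mu:2 Ld:2 B:0 rd:5 wr:4>
#1 ALU src=r1,r4 dispatched  <A:2 Mu:2 Ld:2 B:0 rd:3 wr:3>
#2 MUL src=r3,r4 dispatched  <A:2 Mu:1 Ld:2 B:0 rd:1 wr:2>
#3 MEM src=r5 held:WAW  <A:2 Mu:1 Ld:2 B:0 rd:1 wr:2>
#4 ALU src=r4,r1 held:RD_PORT  <A:2 Mu:1 Ld:2 B:0 rd:1 wr:2>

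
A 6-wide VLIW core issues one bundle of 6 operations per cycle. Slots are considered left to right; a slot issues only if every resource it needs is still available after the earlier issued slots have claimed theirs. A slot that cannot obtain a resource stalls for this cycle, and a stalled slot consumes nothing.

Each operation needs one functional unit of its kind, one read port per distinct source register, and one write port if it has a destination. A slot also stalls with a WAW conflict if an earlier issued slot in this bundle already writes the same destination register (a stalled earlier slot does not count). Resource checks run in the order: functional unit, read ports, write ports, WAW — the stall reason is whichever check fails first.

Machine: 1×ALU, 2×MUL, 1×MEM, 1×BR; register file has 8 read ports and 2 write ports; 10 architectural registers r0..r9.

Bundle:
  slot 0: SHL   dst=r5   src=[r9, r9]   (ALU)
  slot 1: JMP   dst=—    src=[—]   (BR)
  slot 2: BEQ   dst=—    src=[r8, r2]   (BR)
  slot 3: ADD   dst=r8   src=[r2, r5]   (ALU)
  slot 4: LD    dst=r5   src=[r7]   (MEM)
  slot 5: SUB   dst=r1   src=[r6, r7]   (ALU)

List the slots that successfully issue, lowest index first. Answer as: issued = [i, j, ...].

  0. ALU→r5 ⇒ go  {0A/2Mu/1Ld/1B | 7r 1w}
  1. BR ⇒ go  {0A/2Mu/1Ld/0B | 7r 1w}
  2. BR ⇒ no(FU)  {0A/2Mu/1Ld/0B | 7r 1w}
  3. ALU→r8 ⇒ no(FU)  {0A/2Mu/1Ld/0B | 7r 1w}
  4. MEM→r5 ⇒ no(WAW)  {0A/2Mu/1Ld/0B | 7r 1w}
  5. ALU→r1 ⇒ no(FU)  {0A/2Mu/1Ld/0B | 7r 1w}

issued = [0, 1]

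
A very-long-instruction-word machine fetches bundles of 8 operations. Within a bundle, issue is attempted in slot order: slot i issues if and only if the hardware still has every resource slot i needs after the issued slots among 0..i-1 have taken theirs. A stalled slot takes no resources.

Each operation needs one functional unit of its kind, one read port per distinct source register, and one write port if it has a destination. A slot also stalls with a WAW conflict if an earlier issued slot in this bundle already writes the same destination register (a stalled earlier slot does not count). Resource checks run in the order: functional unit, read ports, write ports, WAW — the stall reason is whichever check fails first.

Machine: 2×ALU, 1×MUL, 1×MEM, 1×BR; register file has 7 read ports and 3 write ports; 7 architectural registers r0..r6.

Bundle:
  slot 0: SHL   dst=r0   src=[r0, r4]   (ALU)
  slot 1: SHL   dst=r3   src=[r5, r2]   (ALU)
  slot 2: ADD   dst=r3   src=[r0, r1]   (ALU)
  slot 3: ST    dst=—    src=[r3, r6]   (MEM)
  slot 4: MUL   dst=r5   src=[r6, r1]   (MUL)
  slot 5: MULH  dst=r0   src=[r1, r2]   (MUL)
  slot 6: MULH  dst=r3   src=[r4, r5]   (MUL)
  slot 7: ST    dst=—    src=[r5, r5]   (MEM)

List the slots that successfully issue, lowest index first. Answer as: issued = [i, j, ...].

[0] ALU needs rd=2 wr=1: ok; after: ALU=1 MUL=1 MEM=1 BR=1, R=5, W=2
[1] ALU needs rd=2 wr=1: ok; after: ALU=0 MUL=1 MEM=1 BR=1, R=3, W=1
[2] ALU needs rd=2 wr=1: FU; after: ALU=0 MUL=1 MEM=1 BR=1, R=3, W=1
[3] MEM needs rd=2 wr=0: ok; after: ALU=0 MUL=1 MEM=0 BR=1, R=1, W=1
[4] MUL needs rd=2 wr=1: RD_PORT; after: ALU=0 MUL=1 MEM=0 BR=1, R=1, W=1
[5] MUL needs rd=2 wr=1: RD_PORT; after: ALU=0 MUL=1 MEM=0 BR=1, R=1, W=1
[6] MUL needs rd=2 wr=1: RD_PORT; after: ALU=0 MUL=1 MEM=0 BR=1, R=1, W=1
[7] MEM needs rd=1 wr=0: FU; after: ALU=0 MUL=1 MEM=0 BR=1, R=1, W=1

issued = [0, 1, 3]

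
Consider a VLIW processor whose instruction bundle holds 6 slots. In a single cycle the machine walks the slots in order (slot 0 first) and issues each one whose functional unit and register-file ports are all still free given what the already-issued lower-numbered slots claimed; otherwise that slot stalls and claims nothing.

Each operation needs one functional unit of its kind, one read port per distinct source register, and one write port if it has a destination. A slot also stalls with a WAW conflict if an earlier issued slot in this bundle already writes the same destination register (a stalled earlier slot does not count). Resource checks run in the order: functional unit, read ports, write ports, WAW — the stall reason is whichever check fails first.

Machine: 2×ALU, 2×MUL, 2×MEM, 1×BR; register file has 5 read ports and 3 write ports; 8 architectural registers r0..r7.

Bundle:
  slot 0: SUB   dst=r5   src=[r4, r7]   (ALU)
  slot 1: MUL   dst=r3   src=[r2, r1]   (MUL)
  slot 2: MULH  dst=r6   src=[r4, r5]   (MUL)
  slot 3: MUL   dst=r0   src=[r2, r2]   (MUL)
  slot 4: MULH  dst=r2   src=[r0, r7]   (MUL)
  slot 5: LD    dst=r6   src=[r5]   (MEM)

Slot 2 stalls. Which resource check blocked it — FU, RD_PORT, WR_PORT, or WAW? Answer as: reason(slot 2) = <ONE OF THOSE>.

reason(slot 2) = RD_PORT

  0. ALU→r5 ⇒ go  {1A/2Mu/2Ld/1B | 3r 2w}
  1. MUL→r3 ⇒ go  {1A/1Mu/2Ld/1B | 1r 1w}
  2. MUL→r6 ⇒ no(RD_PORT)  {1A/1Mu/2Ld/1B | 1r 1w}
  3. MUL→r0 ⇒ go  {1A/0Mu/2Ld/1B | 0r 0w}
  4. MUL→r2 ⇒ no(FU)  {1A/0Mu/2Ld/1B | 0r 0w}
  5. MEM→r6 ⇒ no(RD_PORT)  {1A/0Mu/2Ld/1B | 0r 0w}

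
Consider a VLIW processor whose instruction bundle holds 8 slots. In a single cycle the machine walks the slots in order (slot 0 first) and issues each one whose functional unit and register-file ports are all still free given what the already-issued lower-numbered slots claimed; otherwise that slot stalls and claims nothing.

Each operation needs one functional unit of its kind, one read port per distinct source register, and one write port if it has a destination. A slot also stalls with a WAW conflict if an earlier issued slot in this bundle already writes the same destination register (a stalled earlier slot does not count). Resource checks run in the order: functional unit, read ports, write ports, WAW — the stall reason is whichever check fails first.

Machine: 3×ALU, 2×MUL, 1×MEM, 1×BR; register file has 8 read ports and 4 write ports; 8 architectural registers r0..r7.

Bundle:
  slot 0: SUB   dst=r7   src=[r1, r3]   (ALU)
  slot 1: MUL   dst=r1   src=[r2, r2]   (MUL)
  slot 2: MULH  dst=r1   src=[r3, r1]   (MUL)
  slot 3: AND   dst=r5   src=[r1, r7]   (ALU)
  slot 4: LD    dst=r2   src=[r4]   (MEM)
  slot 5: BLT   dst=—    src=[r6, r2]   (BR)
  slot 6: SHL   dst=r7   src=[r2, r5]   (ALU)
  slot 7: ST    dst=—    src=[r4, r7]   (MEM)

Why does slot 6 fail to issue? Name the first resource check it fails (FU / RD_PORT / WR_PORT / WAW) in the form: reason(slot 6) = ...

reason(slot 6) = RD_PORT

[0] ALU needs rd=2 wr=1: ok; after: ALU=2 MUL=2 MEM=1 BR=1, R=6, W=3
[1] MUL needs rd=1 wr=1: ok; after: ALU=2 MUL=1 MEM=1 BR=1, R=5, W=2
[2] MUL needs rd=2 wr=1: WAW; after: ALU=2 MUL=1 MEM=1 BR=1, R=5, W=2
[3] ALU needs rd=2 wr=1: ok; after: ALU=1 MUL=1 MEM=1 BR=1, R=3, W=1
[4] MEM needs rd=1 wr=1: ok; after: ALU=1 MUL=1 MEM=0 BR=1, R=2, W=0
[5] BR needs rd=2 wr=0: ok; after: ALU=1 MUL=1 MEM=0 BR=0, R=0, W=0
[6] ALU needs rd=2 wr=1: RD_PORT; after: ALU=1 MUL=1 MEM=0 BR=0, R=0, W=0
[7] MEM needs rd=2 wr=0: FU; after: ALU=1 MUL=1 MEM=0 BR=0, R=0, W=0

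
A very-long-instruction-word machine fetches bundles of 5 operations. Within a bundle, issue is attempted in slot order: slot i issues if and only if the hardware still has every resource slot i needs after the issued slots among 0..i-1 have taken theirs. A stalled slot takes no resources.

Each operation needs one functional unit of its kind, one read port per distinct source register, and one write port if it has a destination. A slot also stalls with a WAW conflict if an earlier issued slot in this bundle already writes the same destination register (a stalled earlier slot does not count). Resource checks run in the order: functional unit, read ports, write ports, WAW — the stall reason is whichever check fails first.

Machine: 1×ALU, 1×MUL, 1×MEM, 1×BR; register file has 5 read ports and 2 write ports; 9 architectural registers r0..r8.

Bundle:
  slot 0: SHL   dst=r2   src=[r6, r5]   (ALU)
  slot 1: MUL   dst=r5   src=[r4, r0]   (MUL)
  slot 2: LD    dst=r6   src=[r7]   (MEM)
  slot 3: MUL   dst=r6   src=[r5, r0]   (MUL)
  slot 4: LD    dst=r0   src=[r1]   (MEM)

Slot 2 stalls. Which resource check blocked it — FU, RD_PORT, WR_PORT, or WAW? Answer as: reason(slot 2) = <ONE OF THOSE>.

(0) want 1×ALU +2rd +1wr — yes → AL0|MU1|ME1|BR1|rd3|wr1
(1) want 1×MUL +2rd +1wr — yes → AL0|MU0|ME1|BR1|rd1|wr0
(2) want 1×MEM +1rd +1wr — WR_PORT → AL0|MU0|ME1|BR1|rd1|wr0
(3) want 1×MUL +2rd +1wr — FU → AL0|MU0|ME1|BR1|rd1|wr0
(4) want 1×MEM +1rd +1wr — WR_PORT → AL0|MU0|ME1|BR1|rd1|wr0

reason(slot 2) = WR_PORT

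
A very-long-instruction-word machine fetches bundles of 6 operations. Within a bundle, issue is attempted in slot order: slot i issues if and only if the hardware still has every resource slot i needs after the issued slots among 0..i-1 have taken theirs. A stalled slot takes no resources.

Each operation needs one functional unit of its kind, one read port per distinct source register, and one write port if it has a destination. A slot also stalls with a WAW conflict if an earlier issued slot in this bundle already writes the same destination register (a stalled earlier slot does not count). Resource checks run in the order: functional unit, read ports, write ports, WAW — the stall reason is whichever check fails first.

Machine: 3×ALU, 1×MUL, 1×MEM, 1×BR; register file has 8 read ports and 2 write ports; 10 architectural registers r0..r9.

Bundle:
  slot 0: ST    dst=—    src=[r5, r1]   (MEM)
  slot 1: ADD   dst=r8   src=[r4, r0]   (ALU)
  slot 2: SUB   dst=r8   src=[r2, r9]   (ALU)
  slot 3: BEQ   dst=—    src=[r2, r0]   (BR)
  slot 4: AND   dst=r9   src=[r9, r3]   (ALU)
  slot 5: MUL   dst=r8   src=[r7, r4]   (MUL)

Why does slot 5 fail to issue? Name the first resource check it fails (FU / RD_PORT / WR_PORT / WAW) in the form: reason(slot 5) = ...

reason(slot 5) = RD_PORT

[0] MEM needs rd=2 wr=0: ok; after: ALU=3 MUL=1 MEM=0 BR=1, R=6, W=2
[1] ALU needs rd=2 wr=1: ok; after: ALU=2 MUL=1 MEM=0 BR=1, R=4, W=1
[2] ALU needs rd=2 wr=1: WAW; after: ALU=2 MUL=1 MEM=0 BR=1, R=4, W=1
[3] BR needs rd=2 wr=0: ok; after: ALU=2 MUL=1 MEM=0 BR=0, R=2, W=1
[4] ALU needs rd=2 wr=1: ok; after: ALU=1 MUL=1 MEM=0 BR=0, R=0, W=0
[5] MUL needs rd=2 wr=1: RD_PORT; after: ALU=1 MUL=1 MEM=0 BR=0, R=0, W=0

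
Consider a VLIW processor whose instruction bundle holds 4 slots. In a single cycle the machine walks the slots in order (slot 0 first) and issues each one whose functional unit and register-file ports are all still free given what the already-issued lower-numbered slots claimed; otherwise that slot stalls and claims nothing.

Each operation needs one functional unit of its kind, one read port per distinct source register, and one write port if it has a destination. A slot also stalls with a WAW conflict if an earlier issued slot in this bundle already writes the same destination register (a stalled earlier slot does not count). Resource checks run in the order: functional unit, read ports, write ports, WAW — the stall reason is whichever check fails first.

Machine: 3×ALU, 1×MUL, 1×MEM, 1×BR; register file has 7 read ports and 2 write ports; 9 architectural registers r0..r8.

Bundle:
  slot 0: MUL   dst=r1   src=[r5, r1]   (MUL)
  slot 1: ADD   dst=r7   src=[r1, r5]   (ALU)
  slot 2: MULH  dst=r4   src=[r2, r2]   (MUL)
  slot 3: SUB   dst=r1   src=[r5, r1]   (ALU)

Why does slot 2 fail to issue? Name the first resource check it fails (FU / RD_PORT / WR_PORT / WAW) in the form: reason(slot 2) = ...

slot 0 (MUL): ISSUE — free A3,Mu0,Ld1,B1 rp5 wp1
slot 1 (ALU): ISSUE — free A2,Mu0,Ld1,B1 rp3 wp0
slot 2 (MUL): stall FU — free A2,Mu0,Ld1,B1 rp3 wp0
slot 3 (ALU): stall WR_PORT — free A2,Mu0,Ld1,B1 rp3 wp0

reason(slot 2) = FU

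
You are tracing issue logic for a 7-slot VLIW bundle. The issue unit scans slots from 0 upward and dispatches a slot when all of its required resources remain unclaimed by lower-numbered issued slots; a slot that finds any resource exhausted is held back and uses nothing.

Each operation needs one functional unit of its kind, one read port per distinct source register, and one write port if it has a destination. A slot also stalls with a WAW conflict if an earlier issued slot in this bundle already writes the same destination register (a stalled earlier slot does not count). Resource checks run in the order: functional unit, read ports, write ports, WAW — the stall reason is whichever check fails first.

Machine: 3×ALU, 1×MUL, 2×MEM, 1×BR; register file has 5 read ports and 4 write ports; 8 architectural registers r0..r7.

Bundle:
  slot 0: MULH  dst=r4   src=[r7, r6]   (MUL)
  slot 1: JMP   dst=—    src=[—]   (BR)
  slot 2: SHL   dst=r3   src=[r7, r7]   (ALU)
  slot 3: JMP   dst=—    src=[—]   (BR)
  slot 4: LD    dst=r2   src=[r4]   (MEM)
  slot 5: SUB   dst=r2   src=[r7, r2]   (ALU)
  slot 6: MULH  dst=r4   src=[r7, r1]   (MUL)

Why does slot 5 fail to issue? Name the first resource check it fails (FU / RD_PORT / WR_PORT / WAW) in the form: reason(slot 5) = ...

[0] MUL needs rd=2 wr=1: ok; after: ALU=3 MUL=0 MEM=2 BR=1, R=3, W=3
[1] BR needs rd=0 wr=0: ok; after: ALU=3 MUL=0 MEM=2 BR=0, R=3, W=3
[2] ALU needs rd=1 wr=1: ok; after: ALU=2 MUL=0 MEM=2 BR=0, R=2, W=2
[3] BR needs rd=0 wr=0: FU; after: ALU=2 MUL=0 MEM=2 BR=0, R=2, W=2
[4] MEM needs rd=1 wr=1: ok; after: ALU=2 MUL=0 MEM=1 BR=0, R=1, W=1
[5] ALU needs rd=2 wr=1: RD_PORT; after: ALU=2 MUL=0 MEM=1 BR=0, R=1, W=1
[6] MUL needs rd=2 wr=1: FU; after: ALU=2 MUL=0 MEM=1 BR=0, R=1, W=1

reason(slot 5) = RD_PORT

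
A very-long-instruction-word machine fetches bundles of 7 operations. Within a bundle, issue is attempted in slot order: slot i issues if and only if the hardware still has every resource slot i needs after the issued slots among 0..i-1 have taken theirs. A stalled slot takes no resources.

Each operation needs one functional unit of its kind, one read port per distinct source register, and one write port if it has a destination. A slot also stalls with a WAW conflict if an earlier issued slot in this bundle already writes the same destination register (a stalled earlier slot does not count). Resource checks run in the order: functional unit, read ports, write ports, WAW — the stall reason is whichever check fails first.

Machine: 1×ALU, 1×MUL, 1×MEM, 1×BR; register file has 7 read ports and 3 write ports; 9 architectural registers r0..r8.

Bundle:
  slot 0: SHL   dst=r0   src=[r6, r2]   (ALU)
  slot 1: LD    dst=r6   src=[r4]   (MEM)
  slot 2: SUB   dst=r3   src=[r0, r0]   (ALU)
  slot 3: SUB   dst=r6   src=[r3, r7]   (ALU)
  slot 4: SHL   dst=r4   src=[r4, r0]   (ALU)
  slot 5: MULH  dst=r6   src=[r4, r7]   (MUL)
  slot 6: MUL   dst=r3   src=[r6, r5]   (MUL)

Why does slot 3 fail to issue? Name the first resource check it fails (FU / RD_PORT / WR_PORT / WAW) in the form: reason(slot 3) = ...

#0 ALU src=r6,r2 dispatched  <A:0 Mu:1 Ld:1 B:1 rd:5 wr:2>
#1 MEM src=r4 dispatched  <A:0 Mu:1 Ld:0 B:1 rd:4 wr:1>
#2 ALU src=r0,r0 held:FU  <A:0 Mu:1 Ld:0 B:1 rd:4 wr:1>
#3 ALU src=r3,r7 held:FU  <A:0 Mu:1 Ld:0 B:1 rd:4 wr:1>
#4 ALU src=r4,r0 held:FU  <A:0 Mu:1 Ld:0 B:1 rd:4 wr:1>
#5 MUL src=r4,r7 held:WAW  <A:0 Mu:1 Ld:0 B:1 rd:4 wr:1>
#6 MUL src=r6,r5 dispatched  <A:0 Mu:0 Ld:0 B:1 rd:2 wr:0>

reason(slot 3) = FU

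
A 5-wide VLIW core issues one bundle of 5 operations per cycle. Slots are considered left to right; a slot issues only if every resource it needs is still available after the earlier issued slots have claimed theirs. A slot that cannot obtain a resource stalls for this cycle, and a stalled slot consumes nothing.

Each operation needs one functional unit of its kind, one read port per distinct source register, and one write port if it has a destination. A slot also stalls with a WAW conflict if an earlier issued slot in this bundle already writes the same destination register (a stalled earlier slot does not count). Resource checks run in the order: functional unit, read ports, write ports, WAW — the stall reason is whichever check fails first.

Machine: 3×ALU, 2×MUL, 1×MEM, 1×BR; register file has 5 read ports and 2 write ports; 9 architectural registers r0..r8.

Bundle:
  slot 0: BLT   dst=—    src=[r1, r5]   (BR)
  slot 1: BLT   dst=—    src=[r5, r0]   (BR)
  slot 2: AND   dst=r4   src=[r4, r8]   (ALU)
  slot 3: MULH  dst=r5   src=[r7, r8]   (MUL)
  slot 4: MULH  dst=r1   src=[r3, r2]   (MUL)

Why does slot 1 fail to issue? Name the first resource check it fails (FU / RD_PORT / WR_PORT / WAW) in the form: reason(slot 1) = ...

[0] BR needs rd=2 wr=0: ok; after: ALU=3 MUL=2 MEM=1 BR=0, R=3, W=2
[1] BR needs rd=2 wr=0: FU; after: ALU=3 MUL=2 MEM=1 BR=0, R=3, W=2
[2] ALU needs rd=2 wr=1: ok; after: ALU=2 MUL=2 MEM=1 BR=0, R=1, W=1
[3] MUL needs rd=2 wr=1: RD_PORT; after: ALU=2 MUL=2 MEM=1 BR=0, R=1, W=1
[4] MUL needs rd=2 wr=1: RD_PORT; after: ALU=2 MUL=2 MEM=1 BR=0, R=1, W=1

reason(slot 1) = FU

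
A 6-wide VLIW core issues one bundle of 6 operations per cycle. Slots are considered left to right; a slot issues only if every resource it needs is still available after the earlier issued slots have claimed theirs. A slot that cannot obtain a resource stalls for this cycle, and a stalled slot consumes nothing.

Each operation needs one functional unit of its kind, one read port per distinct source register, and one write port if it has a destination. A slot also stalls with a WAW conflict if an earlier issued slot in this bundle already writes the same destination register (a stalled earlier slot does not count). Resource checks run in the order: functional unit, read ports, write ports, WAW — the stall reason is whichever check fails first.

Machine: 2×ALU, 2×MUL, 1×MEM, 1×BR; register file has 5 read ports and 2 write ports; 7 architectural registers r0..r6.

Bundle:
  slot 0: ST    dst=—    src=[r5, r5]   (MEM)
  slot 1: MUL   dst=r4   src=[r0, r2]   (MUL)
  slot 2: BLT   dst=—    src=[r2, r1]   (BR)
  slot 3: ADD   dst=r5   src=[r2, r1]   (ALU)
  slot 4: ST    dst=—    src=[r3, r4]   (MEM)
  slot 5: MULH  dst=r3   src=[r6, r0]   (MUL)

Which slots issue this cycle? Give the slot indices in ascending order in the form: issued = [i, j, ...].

slot 0 (MEM): ISSUE — free A2,Mu2,Ld0,B1 rp4 wp2
slot 1 (MUL): ISSUE — free A2,Mu1,Ld0,B1 rp2 wp1
slot 2 (BR): ISSUE — free A2,Mu1,Ld0,B0 rp0 wp1
slot 3 (ALU): stall RD_PORT — free A2,Mu1,Ld0,B0 rp0 wp1
slot 4 (MEM): stall FU — free A2,Mu1,Ld0,B0 rp0 wp1
slot 5 (MUL): stall RD_PORT — free A2,Mu1,Ld0,B0 rp0 wp1

issued = [0, 1, 2]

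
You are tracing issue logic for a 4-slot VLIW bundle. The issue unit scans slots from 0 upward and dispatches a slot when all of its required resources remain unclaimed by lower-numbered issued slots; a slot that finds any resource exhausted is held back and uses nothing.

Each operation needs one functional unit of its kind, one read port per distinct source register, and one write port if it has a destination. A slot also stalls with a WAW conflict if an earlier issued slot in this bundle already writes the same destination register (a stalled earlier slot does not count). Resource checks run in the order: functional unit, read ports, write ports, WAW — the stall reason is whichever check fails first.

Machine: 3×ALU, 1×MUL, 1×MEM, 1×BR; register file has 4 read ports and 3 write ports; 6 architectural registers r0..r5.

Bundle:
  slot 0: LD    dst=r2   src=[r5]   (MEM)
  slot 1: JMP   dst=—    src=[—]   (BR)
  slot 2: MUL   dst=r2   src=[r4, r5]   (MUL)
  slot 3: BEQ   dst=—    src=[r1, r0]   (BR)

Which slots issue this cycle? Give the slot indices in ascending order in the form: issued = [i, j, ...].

[0] MEM needs rd=1 wr=1: ok; after: ALU=3 MUL=1 MEM=0 BR=1, R=3, W=2
[1] BR needs rd=0 wr=0: ok; after: ALU=3 MUL=1 MEM=0 BR=0, R=3, W=2
[2] MUL needs rd=2 wr=1: WAW; after: ALU=3 MUL=1 MEM=0 BR=0, R=3, W=2
[3] BR needs rd=2 wr=0: FU; after: ALU=3 MUL=1 MEM=0 BR=0, R=3, W=2

issued = [0, 1]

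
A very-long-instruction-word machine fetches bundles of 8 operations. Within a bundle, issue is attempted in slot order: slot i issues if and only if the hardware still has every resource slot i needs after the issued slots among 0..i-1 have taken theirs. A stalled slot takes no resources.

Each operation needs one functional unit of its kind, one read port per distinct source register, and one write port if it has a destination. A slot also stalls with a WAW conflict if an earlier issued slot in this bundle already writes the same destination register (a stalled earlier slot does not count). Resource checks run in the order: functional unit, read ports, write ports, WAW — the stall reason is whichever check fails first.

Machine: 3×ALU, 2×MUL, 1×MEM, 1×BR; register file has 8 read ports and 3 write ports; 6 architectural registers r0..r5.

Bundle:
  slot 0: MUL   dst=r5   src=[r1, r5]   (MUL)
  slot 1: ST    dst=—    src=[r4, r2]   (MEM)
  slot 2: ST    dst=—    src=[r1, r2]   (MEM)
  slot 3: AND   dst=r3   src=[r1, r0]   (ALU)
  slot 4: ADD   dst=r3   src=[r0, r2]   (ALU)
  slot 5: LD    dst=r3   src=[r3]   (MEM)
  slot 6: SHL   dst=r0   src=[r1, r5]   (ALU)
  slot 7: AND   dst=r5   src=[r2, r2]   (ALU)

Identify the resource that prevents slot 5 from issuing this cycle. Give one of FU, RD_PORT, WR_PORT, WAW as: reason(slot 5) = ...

slot 0 (MUL): ISSUE — free A3,Mu1,Ld1,B1 rp6 wp2
slot 1 (MEM): ISSUE — free A3,Mu1,Ld0,B1 rp4 wp2
slot 2 (MEM): stall FU — free A3,Mu1,Ld0,B1 rp4 wp2
slot 3 (ALU): ISSUE — free A2,Mu1,Ld0,B1 rp2 wp1
slot 4 (ALU): stall WAW — free A2,Mu1,Ld0,B1 rp2 wp1
slot 5 (MEM): stall FU — free A2,Mu1,Ld0,B1 rp2 wp1
slot 6 (ALU): ISSUE — free A1,Mu1,Ld0,B1 rp0 wp0
slot 7 (ALU): stall RD_PORT — free A1,Mu1,Ld0,B1 rp0 wp0

reason(slot 5) = FU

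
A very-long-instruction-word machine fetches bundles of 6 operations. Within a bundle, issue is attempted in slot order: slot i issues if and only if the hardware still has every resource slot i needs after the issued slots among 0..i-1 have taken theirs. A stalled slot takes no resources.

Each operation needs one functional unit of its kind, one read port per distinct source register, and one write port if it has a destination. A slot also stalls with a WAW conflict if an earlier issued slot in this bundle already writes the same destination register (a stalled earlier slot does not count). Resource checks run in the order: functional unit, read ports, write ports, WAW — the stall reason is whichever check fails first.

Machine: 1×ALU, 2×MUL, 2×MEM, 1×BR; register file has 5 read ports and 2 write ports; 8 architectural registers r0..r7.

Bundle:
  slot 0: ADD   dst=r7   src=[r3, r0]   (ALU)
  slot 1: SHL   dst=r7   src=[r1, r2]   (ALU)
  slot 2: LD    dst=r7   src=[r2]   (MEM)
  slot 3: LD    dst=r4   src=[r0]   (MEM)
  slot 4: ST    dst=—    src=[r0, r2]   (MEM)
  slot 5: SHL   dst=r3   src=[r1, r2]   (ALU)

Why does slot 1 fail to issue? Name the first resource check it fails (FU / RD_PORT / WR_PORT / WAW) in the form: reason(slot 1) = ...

#0 ALU src=r3,r0 dispatched  <A:0 Mu:2 Ld:2 B:1 rd:3 wr:1>
#1 ALU src=r1,r2 held:FU  <A:0 Mu:2 Ld:2 B:1 rd:3 wr:1>
#2 MEM src=r2 held:WAW  <A:0 Mu:2 Ld:2 B:1 rd:3 wr:1>
#3 MEM src=r0 dispatched  <A:0 Mu:2 Ld:1 B:1 rd:2 wr:0>
#4 MEM src=r0,r2 dispatched  <A:0 Mu:2 Ld:0 B:1 rd:0 wr:0>
#5 ALU src=r1,r2 held:FU  <A:0 Mu:2 Ld:0 B:1 rd:0 wr:0>

reason(slot 1) = FU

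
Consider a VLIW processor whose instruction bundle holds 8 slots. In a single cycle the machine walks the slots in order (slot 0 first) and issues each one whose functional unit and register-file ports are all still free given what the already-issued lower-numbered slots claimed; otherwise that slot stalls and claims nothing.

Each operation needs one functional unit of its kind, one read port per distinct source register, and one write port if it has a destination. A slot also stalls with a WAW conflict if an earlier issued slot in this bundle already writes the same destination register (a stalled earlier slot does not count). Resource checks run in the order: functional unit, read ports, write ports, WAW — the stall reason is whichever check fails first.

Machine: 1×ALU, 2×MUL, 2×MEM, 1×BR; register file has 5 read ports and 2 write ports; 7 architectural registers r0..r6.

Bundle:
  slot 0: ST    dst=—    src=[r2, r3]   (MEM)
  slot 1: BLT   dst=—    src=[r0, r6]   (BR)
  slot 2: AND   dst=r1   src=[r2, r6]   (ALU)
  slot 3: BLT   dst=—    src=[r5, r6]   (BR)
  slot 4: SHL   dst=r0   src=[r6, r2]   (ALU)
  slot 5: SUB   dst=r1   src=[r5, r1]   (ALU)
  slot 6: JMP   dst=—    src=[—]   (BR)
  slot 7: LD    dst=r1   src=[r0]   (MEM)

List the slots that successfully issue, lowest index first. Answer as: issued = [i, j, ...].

slot 0 (MEM): ISSUE — free A1,Mu2,Ld1,B1 rp3 wp2
slot 1 (BR): ISSUE — free A1,Mu2,Ld1,B0 rp1 wp2
slot 2 (ALU): stall RD_PORT — free A1,Mu2,Ld1,B0 rp1 wp2
slot 3 (BR): stall FU — free A1,Mu2,Ld1,B0 rp1 wp2
slot 4 (ALU): stall RD_PORT — free A1,Mu2,Ld1,B0 rp1 wp2
slot 5 (ALU): stall RD_PORT — free A1,Mu2,Ld1,B0 rp1 wp2
slot 6 (BR): stall FU — free A1,Mu2,Ld1,B0 rp1 wp2
slot 7 (MEM): ISSUE — free A1,Mu2,Ld0,B0 rp0 wp1

issued = [0, 1, 7]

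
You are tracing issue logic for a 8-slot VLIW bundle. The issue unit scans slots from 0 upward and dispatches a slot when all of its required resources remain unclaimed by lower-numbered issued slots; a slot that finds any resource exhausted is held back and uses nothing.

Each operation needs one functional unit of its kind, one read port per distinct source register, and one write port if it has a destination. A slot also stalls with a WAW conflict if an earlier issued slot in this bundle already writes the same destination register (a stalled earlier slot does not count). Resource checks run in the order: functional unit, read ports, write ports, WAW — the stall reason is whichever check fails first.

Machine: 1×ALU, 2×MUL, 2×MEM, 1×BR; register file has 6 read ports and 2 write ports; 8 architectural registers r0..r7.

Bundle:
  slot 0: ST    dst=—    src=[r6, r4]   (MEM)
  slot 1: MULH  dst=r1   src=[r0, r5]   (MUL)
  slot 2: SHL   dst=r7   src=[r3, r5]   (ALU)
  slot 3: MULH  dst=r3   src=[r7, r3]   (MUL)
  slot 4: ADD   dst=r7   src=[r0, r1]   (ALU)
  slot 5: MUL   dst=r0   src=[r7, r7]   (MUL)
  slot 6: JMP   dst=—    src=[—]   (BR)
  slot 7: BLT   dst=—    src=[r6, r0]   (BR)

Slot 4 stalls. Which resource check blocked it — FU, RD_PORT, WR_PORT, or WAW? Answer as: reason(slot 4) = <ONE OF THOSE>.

reason(slot 4) = FU

slot 0 (MEM): ISSUE — free A1,Mu2,Ld1,B1 rp4 wp2
slot 1 (MUL): ISSUE — free A1,Mu1,Ld1,B1 rp2 wp1
slot 2 (ALU): ISSUE — free A0,Mu1,Ld1,B1 rp0 wp0
slot 3 (MUL): stall RD_PORT — free A0,Mu1,Ld1,B1 rp0 wp0
slot 4 (ALU): stall FU — free A0,Mu1,Ld1,B1 rp0 wp0
slot 5 (MUL): stall RD_PORT — free A0,Mu1,Ld1,B1 rp0 wp0
slot 6 (BR): ISSUE — free A0,Mu1,Ld1,B0 rp0 wp0
slot 7 (BR): stall FU — free A0,Mu1,Ld1,B0 rp0 wp0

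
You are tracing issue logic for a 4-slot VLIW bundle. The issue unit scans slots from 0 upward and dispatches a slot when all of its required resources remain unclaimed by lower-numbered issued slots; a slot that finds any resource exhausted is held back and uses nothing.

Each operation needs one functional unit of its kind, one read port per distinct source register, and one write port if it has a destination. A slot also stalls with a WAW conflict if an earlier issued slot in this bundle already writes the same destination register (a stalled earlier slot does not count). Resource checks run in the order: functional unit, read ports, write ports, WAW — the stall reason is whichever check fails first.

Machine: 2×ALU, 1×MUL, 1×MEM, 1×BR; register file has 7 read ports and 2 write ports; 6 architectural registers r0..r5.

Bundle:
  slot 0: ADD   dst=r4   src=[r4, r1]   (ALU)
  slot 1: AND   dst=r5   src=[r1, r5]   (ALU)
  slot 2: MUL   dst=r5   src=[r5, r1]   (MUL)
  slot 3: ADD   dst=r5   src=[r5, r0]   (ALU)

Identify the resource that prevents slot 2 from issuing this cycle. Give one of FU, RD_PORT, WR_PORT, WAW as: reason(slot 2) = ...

slot 0 (ALU): ISSUE — free A1,Mu1,Ld1,B1 rp5 wp1
slot 1 (ALU): ISSUE — free A0,Mu1,Ld1,B1 rp3 wp0
slot 2 (MUL): stall WR_PORT — free A0,Mu1,Ld1,B1 rp3 wp0
slot 3 (ALU): stall FU — free A0,Mu1,Ld1,B1 rp3 wp0

reason(slot 2) = WR_PORT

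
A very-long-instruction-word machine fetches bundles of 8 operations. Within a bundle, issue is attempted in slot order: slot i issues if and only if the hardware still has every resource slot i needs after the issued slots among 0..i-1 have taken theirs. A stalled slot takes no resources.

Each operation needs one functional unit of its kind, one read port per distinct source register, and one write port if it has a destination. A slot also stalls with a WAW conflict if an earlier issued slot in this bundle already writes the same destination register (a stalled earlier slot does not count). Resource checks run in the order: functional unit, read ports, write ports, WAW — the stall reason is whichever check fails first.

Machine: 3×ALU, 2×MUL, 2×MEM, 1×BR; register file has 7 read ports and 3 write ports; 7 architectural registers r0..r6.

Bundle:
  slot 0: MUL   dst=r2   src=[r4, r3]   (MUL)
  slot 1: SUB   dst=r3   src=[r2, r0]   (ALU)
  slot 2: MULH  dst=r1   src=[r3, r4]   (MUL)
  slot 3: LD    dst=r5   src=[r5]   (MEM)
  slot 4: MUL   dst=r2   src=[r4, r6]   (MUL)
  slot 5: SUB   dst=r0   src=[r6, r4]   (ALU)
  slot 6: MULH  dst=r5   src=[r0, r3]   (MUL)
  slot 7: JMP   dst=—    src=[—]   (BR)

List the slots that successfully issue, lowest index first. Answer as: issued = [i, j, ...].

#0 MUL src=r4,r3 dispatched  <A:3 Mu:1 Ld:2 B:1 rd:5 wr:2>
#1 ALU src=r2,r0 dispatched  <A:2 Mu:1 Ld:2 B:1 rd:3 wr:1>
#2 MUL src=r3,r4 dispatched  <A:2 Mu:0 Ld:2 B:1 rd:1 wr:0>
#3 MEM src=r5 held:WR_PORT  <A:2 Mu:0 Ld:2 B:1 rd:1 wr:0>
#4 MUL src=r4,r6 held:FU  <A:2 Mu:0 Ld:2 B:1 rd:1 wr:0>
#5 ALU src=r6,r4 held:RD_PORT  <A:2 Mu:0 Ld:2 B:1 rd:1 wr:0>
#6 MUL src=r0,r3 held:FU  <A:2 Mu:0 Ld:2 B:1 rd:1 wr:0>
#7 BR src=- dispatched  <A:2 Mu:0 Ld:2 B:0 rd:1 wr:0>

issued = [0, 1, 2, 7]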